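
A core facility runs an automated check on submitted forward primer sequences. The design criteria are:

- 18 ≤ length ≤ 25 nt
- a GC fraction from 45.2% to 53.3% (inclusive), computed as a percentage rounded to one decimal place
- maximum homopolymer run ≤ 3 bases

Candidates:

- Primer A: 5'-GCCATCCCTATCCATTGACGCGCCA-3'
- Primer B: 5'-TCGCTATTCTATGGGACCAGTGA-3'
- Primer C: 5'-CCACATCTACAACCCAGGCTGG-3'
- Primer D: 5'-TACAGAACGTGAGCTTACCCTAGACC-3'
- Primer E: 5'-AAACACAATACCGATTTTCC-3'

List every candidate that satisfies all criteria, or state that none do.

Primer A (25 nt, A=5 T=5 G=4 C=11): length 25 ✓; GC 15/25 = 60.0%, outside 45.2–53.3% ✗; longest run = 3 ✓ — fails.
Primer B (23 nt, A=5 T=7 G=6 C=5): length 23 ✓; GC 11/23 = 47.8% ✓; longest run = 3 ✓ — passes.
Primer C (22 nt, A=6 T=3 G=4 C=9): length 22 ✓; GC 13/22 = 59.1%, outside 45.2–53.3% ✗; longest run = 3 ✓ — fails.
Primer D (26 nt, A=8 T=5 G=5 C=8): length 26, outside 18–25 ✗; GC 13/26 = 50.0% ✓; longest run = 3 ✓ — fails.
Primer E (20 nt, A=8 T=5 G=1 C=6): length 20 ✓; GC 7/20 = 35.0%, outside 45.2–53.3% ✗; longest run = 4, exceeds 3 ✗ — fails.

Primer B only.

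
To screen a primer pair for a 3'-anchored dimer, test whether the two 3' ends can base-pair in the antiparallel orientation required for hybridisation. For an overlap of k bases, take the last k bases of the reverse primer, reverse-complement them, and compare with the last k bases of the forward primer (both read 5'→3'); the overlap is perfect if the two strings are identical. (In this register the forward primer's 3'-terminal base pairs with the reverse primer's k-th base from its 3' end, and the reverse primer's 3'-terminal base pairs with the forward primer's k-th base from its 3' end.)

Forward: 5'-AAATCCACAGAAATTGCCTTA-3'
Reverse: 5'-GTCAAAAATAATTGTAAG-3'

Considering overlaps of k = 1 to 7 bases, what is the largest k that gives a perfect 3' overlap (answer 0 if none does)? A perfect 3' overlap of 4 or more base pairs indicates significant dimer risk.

Last 7 bases (5'→3') — forward …TGCCTTA, reverse …TTGTAAG.
Reverse complement of the reverse primer's last 7 bases: CTTACAA; its first k bases are the reverse complement of the reverse primer's last k bases, so a perfect k-base overlap needs the forward primer's last k bases to equal them.
Comparing (forward last k vs required): k=1: A vs C ✗; k=2: TA vs CT ✗; k=3: TTA vs CTT ✗; k=4: CTTA vs CTTA ✓; k=5: CCTTA vs CTTAC ✗; k=6: GCCTTA vs CTTACA ✗; k=7: TGCCTTA vs CTTACAA ✗.
Only k = 4 is perfect, so the longest perfect 3' overlap is 4.

Longest perfect overlap: 4 complementary base pairs; significant dimer risk (threshold 4).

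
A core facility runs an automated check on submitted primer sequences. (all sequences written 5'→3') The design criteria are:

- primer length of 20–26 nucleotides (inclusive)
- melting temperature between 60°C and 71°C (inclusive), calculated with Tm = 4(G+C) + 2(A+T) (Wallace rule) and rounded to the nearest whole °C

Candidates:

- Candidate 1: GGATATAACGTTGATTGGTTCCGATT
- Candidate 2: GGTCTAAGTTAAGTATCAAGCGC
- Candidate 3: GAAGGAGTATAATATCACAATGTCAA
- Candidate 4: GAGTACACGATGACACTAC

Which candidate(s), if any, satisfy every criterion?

Candidate 1 (26 nt, A=6 T=10 G=7 C=3): length 26 ✓; Tm = 2·16 + 4·10 = 72°C, outside 60–71°C ✗ — fails.
Candidate 2 (23 nt, A=7 T=6 G=6 C=4): length 23 ✓; Tm = 2·13 + 4·10 = 66°C ✓ — passes.
Candidate 3 (26 nt, A=12 T=6 G=5 C=3): length 26 ✓; Tm = 2·18 + 4·8 = 68°C ✓ — passes.
Candidate 4 (19 nt, A=7 T=3 G=4 C=5): length 19, outside 20–26 ✗; Tm = 2·10 + 4·9 = 56°C, outside 60–71°C ✗ — fails.

Candidate 2 and Candidate 3.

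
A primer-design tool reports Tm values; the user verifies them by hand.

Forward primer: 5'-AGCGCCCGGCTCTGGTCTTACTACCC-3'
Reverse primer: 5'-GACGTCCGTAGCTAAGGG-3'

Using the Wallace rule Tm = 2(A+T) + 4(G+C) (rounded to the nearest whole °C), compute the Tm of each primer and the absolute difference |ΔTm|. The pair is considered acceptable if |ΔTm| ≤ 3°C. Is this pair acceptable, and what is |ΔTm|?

Forward: A=3 T=6 G=6 C=11 → Tm = 2·9 + 4·17 = 86°C.
Reverse: A=4 T=3 G=7 C=4 → Tm = 2·7 + 4·11 = 58°C.
|ΔTm| = |86 − 58| = 28°C, > 3°C.

|ΔTm| = 28°C; the pair is not acceptable.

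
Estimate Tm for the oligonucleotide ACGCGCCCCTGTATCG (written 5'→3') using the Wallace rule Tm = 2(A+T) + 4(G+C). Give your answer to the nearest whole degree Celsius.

54°C

Base counts: A=2, T=3, G=4, C=7 (length 16).
Tm = 2·(2+3) + 4·(4+7) = 2·5 + 4·11 = 10 + 44 = 54°C.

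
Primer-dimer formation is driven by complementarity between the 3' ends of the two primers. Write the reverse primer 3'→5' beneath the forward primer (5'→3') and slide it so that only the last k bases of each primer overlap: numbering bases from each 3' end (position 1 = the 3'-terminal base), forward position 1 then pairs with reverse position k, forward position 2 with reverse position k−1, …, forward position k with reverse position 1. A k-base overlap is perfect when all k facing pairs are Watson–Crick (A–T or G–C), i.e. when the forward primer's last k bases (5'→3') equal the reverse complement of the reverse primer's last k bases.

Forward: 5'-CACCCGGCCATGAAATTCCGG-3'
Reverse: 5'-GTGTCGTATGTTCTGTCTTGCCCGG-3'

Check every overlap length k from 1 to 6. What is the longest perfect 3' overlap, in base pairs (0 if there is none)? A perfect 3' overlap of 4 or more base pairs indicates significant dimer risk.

Last 6 bases (5'→3') — forward …TTCCGG, reverse …GCCCGG.
Reverse complement of the reverse primer's last 6 bases: CCGGGC; its first k bases are the reverse complement of the reverse primer's last k bases, so a perfect k-base overlap needs the forward primer's last k bases to equal them.
Comparing (forward last k vs required): k=1: G vs C ✗; k=2: GG vs CC ✗; k=3: CGG vs CCG ✗; k=4: CCGG vs CCGG ✓; k=5: TCCGG vs CCGGG ✗; k=6: TTCCGG vs CCGGGC ✗.
Only k = 4 is perfect, so the longest perfect 3' overlap is 4.

Longest perfect overlap: 4 complementary base pairs; significant dimer risk (threshold 4).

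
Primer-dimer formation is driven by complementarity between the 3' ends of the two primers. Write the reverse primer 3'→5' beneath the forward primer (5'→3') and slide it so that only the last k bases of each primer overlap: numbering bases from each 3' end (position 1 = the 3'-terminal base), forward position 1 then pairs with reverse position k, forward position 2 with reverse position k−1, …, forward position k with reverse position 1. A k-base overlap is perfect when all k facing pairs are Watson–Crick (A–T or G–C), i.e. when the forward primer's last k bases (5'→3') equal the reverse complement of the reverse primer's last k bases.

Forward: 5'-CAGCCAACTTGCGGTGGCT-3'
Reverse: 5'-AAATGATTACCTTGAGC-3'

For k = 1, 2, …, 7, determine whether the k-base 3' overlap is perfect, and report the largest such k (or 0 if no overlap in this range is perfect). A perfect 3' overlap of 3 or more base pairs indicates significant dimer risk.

Longest perfect overlap: 3 complementary base pairs; significant dimer risk (threshold 3).

Last 7 bases (5'→3') — forward …GGTGGCT, reverse …CTTGAGC.
Reverse complement of the reverse primer's last 7 bases: GCTCAAG; its first k bases are the reverse complement of the reverse primer's last k bases, so a perfect k-base overlap needs the forward primer's last k bases to equal them.
Comparing (forward last k vs required): k=1: T vs G ✗; k=2: CT vs GC ✗; k=3: GCT vs GCT ✓; k=4: GGCT vs GCTC ✗; k=5: TGGCT vs GCTCA ✗; k=6: GTGGCT vs GCTCAA ✗; k=7: GGTGGCT vs GCTCAAG ✗.
Only k = 3 is perfect, so the longest perfect 3' overlap is 3.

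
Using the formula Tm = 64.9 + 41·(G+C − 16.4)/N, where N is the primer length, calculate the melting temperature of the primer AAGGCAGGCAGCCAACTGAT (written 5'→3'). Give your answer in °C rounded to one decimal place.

53.8°C

Base counts: A=7, T=2, G=6, C=5; G+C = 11, N = 20.
Tm = 64.9 + 41·(11 − 16.4)/20 = 64.9 + -221.40/20 = 53.8°C.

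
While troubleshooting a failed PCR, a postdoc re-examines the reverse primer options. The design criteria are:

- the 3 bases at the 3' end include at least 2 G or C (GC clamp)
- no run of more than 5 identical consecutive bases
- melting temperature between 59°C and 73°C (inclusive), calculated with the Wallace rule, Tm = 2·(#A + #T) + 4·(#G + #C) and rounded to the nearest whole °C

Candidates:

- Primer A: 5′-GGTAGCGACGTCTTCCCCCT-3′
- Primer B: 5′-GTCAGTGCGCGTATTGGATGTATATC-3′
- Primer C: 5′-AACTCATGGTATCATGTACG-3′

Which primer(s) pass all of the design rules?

Primer A (20 nt, A=2 T=5 G=5 C=8): 3' end CCT has 2 G/C ✓; longest run = 5 ✓; Tm = 2·7 + 4·13 = 66°C ✓ — passes.
Primer B (26 nt, A=5 T=9 G=8 C=4): 3' end ATC has 1 G/C, need ≥2 ✗; longest run = 2 ✓; Tm = 2·14 + 4·12 = 76°C, outside 59–73°C ✗ — fails.
Primer C (20 nt, A=6 T=6 G=4 C=4): 3' end ACG has 2 G/C ✓; longest run = 2 ✓; Tm = 2·12 + 4·8 = 56°C, outside 59–73°C ✗ — fails.

Primer A only.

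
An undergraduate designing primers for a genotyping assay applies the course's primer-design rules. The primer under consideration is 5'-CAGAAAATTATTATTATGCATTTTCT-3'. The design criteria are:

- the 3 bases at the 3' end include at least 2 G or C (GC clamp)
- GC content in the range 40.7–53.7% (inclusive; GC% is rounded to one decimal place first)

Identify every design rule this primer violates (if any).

Fails: GC clamp, GC content.

Base counts: A=9, T=12, G=2, C=3 (length 26).
GC clamp: 3' end TCT has 1 G/C, need ≥2 ✗
GC content: GC 5/26 = 19.2%, outside 40.7–53.7% ✗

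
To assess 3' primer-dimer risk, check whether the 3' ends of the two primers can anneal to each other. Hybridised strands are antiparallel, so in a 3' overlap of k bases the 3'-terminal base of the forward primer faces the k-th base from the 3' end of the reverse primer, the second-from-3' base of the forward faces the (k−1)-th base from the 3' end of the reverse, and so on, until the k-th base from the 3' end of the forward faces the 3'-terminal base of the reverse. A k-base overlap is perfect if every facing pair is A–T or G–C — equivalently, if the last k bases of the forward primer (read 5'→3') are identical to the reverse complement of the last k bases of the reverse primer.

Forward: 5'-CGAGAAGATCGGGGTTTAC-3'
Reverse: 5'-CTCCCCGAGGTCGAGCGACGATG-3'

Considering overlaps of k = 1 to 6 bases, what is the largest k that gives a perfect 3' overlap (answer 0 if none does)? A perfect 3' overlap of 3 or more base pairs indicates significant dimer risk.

Last 6 bases (5'→3') — forward …GTTTAC, reverse …ACGATG.
Reverse complement of the reverse primer's last 6 bases: CATCGT; its first k bases are the reverse complement of the reverse primer's last k bases, so a perfect k-base overlap needs the forward primer's last k bases to equal them.
Comparing (forward last k vs required): k=1: C vs C ✓; k=2: AC vs CA ✗; k=3: TAC vs CAT ✗; k=4: TTAC vs CATC ✗; k=5: TTTAC vs CATCG ✗; k=6: GTTTAC vs CATCGT ✗.
Only k = 1 is perfect, so the longest perfect 3' overlap is 1.

Longest perfect overlap: 1 complementary base pair; below the dimer-risk threshold (threshold 3).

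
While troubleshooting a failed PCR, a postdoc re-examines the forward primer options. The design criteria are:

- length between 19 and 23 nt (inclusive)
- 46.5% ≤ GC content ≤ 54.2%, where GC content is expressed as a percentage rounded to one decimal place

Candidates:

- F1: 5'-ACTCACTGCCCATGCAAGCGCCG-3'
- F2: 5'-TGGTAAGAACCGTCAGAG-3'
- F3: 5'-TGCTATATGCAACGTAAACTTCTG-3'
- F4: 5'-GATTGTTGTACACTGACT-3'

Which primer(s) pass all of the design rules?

F1 (23 nt, A=5 T=3 G=5 C=10): length 23 ✓; GC 15/23 = 65.2%, outside 46.5–54.2% ✗ — fails.
F2 (18 nt, A=6 T=3 G=6 C=3): length 18, outside 19–23 ✗; GC 9/18 = 50.0% ✓ — fails.
F3 (24 nt, A=7 T=8 G=4 C=5): length 24, outside 19–23 ✗; GC 9/24 = 37.5%, outside 46.5–54.2% ✗ — fails.
F4 (18 nt, A=4 T=7 G=4 C=3): length 18, outside 19–23 ✗; GC 7/18 = 38.9%, outside 46.5–54.2% ✗ — fails.

None of the candidates satisfy all criteria.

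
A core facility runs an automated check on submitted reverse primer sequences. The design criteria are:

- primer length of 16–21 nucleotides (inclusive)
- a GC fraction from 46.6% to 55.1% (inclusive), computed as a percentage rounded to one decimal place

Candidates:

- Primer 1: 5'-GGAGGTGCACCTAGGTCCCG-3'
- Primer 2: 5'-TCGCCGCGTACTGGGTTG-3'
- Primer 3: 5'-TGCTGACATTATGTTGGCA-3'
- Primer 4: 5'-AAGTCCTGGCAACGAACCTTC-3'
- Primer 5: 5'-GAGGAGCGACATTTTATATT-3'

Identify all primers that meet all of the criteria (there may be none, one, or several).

Primer 4 only.

Primer 1 (20 nt, A=3 T=3 G=8 C=6): length 20 ✓; GC 14/20 = 70.0%, outside 46.6–55.1% ✗ — fails.
Primer 2 (18 nt, A=1 T=5 G=7 C=5): length 18 ✓; GC 12/18 = 66.7%, outside 46.6–55.1% ✗ — fails.
Primer 3 (19 nt, A=4 T=7 G=5 C=3): length 19 ✓; GC 8/19 = 42.1%, outside 46.6–55.1% ✗ — fails.
Primer 4 (21 nt, A=6 T=4 G=4 C=7): length 21 ✓; GC 11/21 = 52.4% ✓ — passes.
Primer 5 (20 nt, A=6 T=7 G=5 C=2): length 20 ✓; GC 7/20 = 35.0%, outside 46.6–55.1% ✗ — fails.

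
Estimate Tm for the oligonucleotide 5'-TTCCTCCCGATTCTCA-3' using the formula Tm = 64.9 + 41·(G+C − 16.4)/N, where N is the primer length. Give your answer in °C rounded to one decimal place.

Base counts: A=2, T=6, G=1, C=7; G+C = 8, N = 16.
Tm = 64.9 + 41·(8 − 16.4)/16 = 64.9 + -344.40/16 = 43.4°C.

43.4°C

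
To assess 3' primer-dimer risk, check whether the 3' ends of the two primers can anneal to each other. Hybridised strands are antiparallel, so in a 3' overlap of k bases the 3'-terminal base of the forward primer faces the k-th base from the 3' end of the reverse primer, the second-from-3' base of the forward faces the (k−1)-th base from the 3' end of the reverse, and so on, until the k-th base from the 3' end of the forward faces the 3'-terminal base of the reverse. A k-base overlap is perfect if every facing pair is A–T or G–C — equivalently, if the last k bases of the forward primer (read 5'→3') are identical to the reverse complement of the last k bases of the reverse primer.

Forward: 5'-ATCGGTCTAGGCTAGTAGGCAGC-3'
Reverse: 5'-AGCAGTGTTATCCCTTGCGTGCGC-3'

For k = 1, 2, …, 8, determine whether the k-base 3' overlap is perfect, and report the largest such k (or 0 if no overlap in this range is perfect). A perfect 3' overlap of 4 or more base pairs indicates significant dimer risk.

Longest perfect overlap: 2 complementary base pairs; below the dimer-risk threshold (threshold 4).

Last 8 bases (5'→3') — forward …TAGGCAGC, reverse …GCGTGCGC.
Reverse complement of the reverse primer's last 8 bases: GCGCACGC; its first k bases are the reverse complement of the reverse primer's last k bases, so a perfect k-base overlap needs the forward primer's last k bases to equal them.
Comparing (forward last k vs required): k=1: C vs G ✗; k=2: GC vs GC ✓; k=3: AGC vs GCG ✗; k=4: CAGC vs GCGC ✗; k=5: GCAGC vs GCGCA ✗; k=6: GGCAGC vs GCGCAC ✗; k=7: AGGCAGC vs GCGCACG ✗; k=8: TAGGCAGC vs GCGCACGC ✗.
Only k = 2 is perfect, so the longest perfect 3' overlap is 2.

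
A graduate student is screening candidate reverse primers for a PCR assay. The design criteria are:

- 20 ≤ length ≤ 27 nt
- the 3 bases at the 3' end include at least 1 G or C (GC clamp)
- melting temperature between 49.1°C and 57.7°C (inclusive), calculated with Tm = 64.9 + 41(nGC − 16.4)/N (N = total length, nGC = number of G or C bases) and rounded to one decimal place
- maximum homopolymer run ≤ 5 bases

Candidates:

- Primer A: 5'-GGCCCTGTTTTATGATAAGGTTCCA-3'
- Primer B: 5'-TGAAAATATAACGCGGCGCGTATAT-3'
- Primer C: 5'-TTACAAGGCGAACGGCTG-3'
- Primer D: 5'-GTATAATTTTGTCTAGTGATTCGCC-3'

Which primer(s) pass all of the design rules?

Primer A (25 nt, A=5 T=9 G=6 C=5): length 25 ✓; 3' end CCA has 2 G/C ✓; Tm = 64.9 + 41·(11 − 16.4)/25 = 56.0°C ✓; longest run = 4 ✓ — passes.
Primer B (25 nt, A=9 T=6 G=6 C=4): length 25 ✓; 3' end TAT has 0 G/C, need ≥1 ✗; Tm = 64.9 + 41·(10 − 16.4)/25 = 54.4°C ✓; longest run = 4 ✓ — fails.
Primer C (18 nt, A=5 T=3 G=6 C=4): length 18, outside 20–27 ✗; 3' end CTG has 2 G/C ✓; Tm = 64.9 + 41·(10 − 16.4)/18 = 50.3°C ✓; longest run = 2 ✓ — fails.
Primer D (25 nt, A=5 T=11 G=5 C=4): length 25 ✓; 3' end GCC has 3 G/C ✓; Tm = 64.9 + 41·(9 − 16.4)/25 = 52.8°C ✓; longest run = 4 ✓ — passes.

Primer A and Primer D.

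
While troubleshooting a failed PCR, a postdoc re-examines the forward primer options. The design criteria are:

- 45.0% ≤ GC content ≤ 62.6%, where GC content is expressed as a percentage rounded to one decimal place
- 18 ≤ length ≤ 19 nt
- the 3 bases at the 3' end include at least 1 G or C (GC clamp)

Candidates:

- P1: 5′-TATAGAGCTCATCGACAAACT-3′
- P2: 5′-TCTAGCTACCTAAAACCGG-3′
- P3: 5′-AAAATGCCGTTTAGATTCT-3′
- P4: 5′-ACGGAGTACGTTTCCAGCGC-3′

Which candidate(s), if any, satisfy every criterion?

P2 only.

P1 (21 nt, A=8 T=5 G=3 C=5): GC 8/21 = 38.1%, outside 45.0–62.6% ✗; length 21, outside 18–19 ✗; 3' end ACT has 1 G/C ✓ — fails.
P2 (19 nt, A=6 T=4 G=3 C=6): GC 9/19 = 47.4% ✓; length 19 ✓; 3' end CGG has 3 G/C ✓ — passes.
P3 (19 nt, A=6 T=7 G=3 C=3): GC 6/19 = 31.6%, outside 45.0–62.6% ✗; length 19 ✓; 3' end TCT has 1 G/C ✓ — fails.
P4 (20 nt, A=4 T=4 G=6 C=6): GC 12/20 = 60.0% ✓; length 20, outside 18–19 ✗; 3' end CGC has 3 G/C ✓ — fails.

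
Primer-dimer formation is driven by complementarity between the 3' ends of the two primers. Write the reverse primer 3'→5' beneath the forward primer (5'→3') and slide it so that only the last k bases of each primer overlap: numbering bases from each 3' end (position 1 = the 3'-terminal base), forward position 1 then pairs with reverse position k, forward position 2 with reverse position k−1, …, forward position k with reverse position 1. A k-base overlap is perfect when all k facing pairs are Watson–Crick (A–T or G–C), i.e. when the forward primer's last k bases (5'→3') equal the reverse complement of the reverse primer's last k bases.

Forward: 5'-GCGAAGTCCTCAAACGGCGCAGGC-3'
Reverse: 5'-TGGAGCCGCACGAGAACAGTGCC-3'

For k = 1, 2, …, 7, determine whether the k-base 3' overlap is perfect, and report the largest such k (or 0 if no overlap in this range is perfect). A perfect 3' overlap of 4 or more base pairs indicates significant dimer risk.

Longest perfect overlap: 3 complementary base pairs; below the dimer-risk threshold (threshold 4).

Last 7 bases (5'→3') — forward …CGCAGGC, reverse …CAGTGCC.
Reverse complement of the reverse primer's last 7 bases: GGCACTG; its first k bases are the reverse complement of the reverse primer's last k bases, so a perfect k-base overlap needs the forward primer's last k bases to equal them.
Comparing (forward last k vs required): k=1: C vs G ✗; k=2: GC vs GG ✗; k=3: GGC vs GGC ✓; k=4: AGGC vs GGCA ✗; k=5: CAGGC vs GGCAC ✗; k=6: GCAGGC vs GGCACT ✗; k=7: CGCAGGC vs GGCACTG ✗.
Only k = 3 is perfect, so the longest perfect 3' overlap is 3.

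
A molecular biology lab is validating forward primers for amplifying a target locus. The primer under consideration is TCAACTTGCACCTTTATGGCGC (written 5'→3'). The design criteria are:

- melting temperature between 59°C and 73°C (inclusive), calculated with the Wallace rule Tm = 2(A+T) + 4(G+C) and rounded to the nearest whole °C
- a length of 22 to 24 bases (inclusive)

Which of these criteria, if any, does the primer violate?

Base counts: A=4, T=7, G=4, C=7 (length 22).
Tm: Tm = 2·11 + 4·11 = 66°C ✓
length: length 22 ✓

Meets all criteria.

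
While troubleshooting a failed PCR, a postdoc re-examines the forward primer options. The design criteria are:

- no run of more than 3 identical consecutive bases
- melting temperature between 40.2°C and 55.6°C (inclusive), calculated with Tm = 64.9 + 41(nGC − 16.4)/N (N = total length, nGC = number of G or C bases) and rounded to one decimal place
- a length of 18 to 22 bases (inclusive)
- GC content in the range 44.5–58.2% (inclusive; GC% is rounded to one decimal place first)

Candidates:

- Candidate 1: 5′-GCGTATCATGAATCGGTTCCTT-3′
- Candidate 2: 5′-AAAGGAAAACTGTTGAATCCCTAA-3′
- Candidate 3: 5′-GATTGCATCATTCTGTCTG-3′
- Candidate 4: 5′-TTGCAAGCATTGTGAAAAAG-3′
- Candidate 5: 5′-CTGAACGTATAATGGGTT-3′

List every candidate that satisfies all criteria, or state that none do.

Candidate 1 (22 nt, A=4 T=8 G=5 C=5): longest run = 2 ✓; Tm = 64.9 + 41·(10 − 16.4)/22 = 53.0°C ✓; length 22 ✓; GC 10/22 = 45.5% ✓ — passes.
Candidate 2 (24 nt, A=11 T=5 G=4 C=4): longest run = 4, exceeds 3 ✗; Tm = 64.9 + 41·(8 − 16.4)/24 = 50.6°C ✓; length 24, outside 18–22 ✗; GC 8/24 = 33.3%, outside 44.5–58.2% ✗ — fails.
Candidate 3 (19 nt, A=3 T=8 G=4 C=4): longest run = 2 ✓; Tm = 64.9 + 41·(8 − 16.4)/19 = 46.8°C ✓; length 19 ✓; GC 8/19 = 42.1%, outside 44.5–58.2% ✗ — fails.
Candidate 4 (20 nt, A=8 T=5 G=5 C=2): longest run = 5, exceeds 3 ✗; Tm = 64.9 + 41·(7 − 16.4)/20 = 45.6°C ✓; length 20 ✓; GC 7/20 = 35.0%, outside 44.5–58.2% ✗ — fails.
Candidate 5 (18 nt, A=5 T=6 G=5 C=2): longest run = 3 ✓; Tm = 64.9 + 41·(7 − 16.4)/18 = 43.5°C ✓; length 18 ✓; GC 7/18 = 38.9%, outside 44.5–58.2% ✗ — fails.

Candidate 1 only.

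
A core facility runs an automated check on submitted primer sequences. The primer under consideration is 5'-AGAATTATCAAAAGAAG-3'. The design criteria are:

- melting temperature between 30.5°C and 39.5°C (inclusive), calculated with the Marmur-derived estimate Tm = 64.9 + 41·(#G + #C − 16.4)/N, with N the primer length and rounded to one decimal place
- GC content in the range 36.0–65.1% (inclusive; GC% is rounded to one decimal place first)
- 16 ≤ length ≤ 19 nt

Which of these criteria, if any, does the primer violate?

Base counts: A=10, T=3, G=3, C=1 (length 17).
Tm: Tm = 64.9 + 41·(4 − 16.4)/17 = 35.0°C ✓
GC content: GC 4/17 = 23.5%, outside 36.0–65.1% ✗
length: length 17 ✓

Fails: GC content.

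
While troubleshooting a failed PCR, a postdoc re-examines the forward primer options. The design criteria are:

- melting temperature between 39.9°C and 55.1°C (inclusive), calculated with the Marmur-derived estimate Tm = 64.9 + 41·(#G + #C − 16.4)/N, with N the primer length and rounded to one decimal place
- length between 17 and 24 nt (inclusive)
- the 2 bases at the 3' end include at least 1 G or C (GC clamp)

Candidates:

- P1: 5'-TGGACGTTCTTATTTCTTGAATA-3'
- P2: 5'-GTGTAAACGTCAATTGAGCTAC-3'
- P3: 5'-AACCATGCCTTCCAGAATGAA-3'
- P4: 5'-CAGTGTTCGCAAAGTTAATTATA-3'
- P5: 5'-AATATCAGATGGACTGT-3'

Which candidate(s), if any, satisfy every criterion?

P1 (23 nt, A=5 T=11 G=4 C=3): Tm = 64.9 + 41·(7 − 16.4)/23 = 48.1°C ✓; length 23 ✓; 3' end TA has 0 G/C, need ≥1 ✗ — fails.
P2 (22 nt, A=7 T=6 G=5 C=4): Tm = 64.9 + 41·(9 − 16.4)/22 = 51.1°C ✓; length 22 ✓; 3' end AC has 1 G/C ✓ — passes.
P3 (21 nt, A=8 T=4 G=3 C=6): Tm = 64.9 + 41·(9 − 16.4)/21 = 50.5°C ✓; length 21 ✓; 3' end AA has 0 G/C, need ≥1 ✗ — fails.
P4 (23 nt, A=8 T=8 G=4 C=3): Tm = 64.9 + 41·(7 − 16.4)/23 = 48.1°C ✓; length 23 ✓; 3' end TA has 0 G/C, need ≥1 ✗ — fails.
P5 (17 nt, A=6 T=5 G=4 C=2): Tm = 64.9 + 41·(6 − 16.4)/17 = 39.8°C, outside 39.9–55.1°C ✗; length 17 ✓; 3' end GT has 1 G/C ✓ — fails.

P2 only.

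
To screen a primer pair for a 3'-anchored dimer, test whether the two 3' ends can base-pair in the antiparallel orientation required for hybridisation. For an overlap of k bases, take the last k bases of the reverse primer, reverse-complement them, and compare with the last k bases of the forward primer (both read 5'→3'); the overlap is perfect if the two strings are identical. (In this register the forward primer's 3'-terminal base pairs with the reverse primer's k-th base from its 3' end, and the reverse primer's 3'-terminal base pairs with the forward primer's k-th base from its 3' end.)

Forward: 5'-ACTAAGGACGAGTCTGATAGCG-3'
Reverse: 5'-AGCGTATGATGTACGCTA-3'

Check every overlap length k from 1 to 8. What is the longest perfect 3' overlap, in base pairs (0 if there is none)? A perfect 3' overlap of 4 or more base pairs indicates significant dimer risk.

Longest perfect overlap: 5 complementary base pairs; significant dimer risk (threshold 4).

Last 8 bases (5'→3') — forward …TGATAGCG, reverse …GTACGCTA.
Reverse complement of the reverse primer's last 8 bases: TAGCGTAC; its first k bases are the reverse complement of the reverse primer's last k bases, so a perfect k-base overlap needs the forward primer's last k bases to equal them.
Comparing (forward last k vs required): k=1: G vs T ✗; k=2: CG vs TA ✗; k=3: GCG vs TAG ✗; k=4: AGCG vs TAGC ✗; k=5: TAGCG vs TAGCG ✓; k=6: ATAGCG vs TAGCGT ✗; k=7: GATAGCG vs TAGCGTA ✗; k=8: TGATAGCG vs TAGCGTAC ✗.
Only k = 5 is perfect, so the longest perfect 3' overlap is 5.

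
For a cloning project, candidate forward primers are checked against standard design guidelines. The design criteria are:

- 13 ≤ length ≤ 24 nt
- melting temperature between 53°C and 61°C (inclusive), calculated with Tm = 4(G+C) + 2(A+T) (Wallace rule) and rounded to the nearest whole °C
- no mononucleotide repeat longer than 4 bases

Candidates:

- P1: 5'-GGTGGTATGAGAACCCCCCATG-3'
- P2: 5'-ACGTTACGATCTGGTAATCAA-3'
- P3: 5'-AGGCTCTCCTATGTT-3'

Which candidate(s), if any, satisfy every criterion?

P1 (22 nt, A=5 T=4 G=7 C=6): length 22 ✓; Tm = 2·9 + 4·13 = 70°C, outside 53–61°C ✗; longest run = 6, exceeds 4 ✗ — fails.
P2 (21 nt, A=7 T=6 G=4 C=4): length 21 ✓; Tm = 2·13 + 4·8 = 58°C ✓; longest run = 2 ✓ — passes.
P3 (15 nt, A=2 T=6 G=3 C=4): length 15 ✓; Tm = 2·8 + 4·7 = 44°C, outside 53–61°C ✗; longest run = 2 ✓ — fails.

P2 only.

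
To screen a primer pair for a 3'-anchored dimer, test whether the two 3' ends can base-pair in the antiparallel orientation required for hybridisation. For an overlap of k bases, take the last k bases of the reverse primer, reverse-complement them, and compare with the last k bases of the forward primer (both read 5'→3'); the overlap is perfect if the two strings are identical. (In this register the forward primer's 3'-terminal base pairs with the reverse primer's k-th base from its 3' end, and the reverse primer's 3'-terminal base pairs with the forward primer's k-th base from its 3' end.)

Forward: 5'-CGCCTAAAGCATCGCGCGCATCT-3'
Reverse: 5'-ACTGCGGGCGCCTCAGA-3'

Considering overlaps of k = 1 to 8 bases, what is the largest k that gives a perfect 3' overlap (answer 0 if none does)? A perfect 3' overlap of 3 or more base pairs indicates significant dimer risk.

Last 8 bases (5'→3') — forward …GCGCATCT, reverse …GCCTCAGA.
Reverse complement of the reverse primer's last 8 bases: TCTGAGGC; its first k bases are the reverse complement of the reverse primer's last k bases, so a perfect k-base overlap needs the forward primer's last k bases to equal them.
Comparing (forward last k vs required): k=1: T vs T ✓; k=2: CT vs TC ✗; k=3: TCT vs TCT ✓; k=4: ATCT vs TCTG ✗; k=5: CATCT vs TCTGA ✗; k=6: GCATCT vs TCTGAG ✗; k=7: CGCATCT vs TCTGAGG ✗; k=8: GCGCATCT vs TCTGAGGC ✗.
Perfect overlaps at k = 1, 3; the largest is 3.

Longest perfect overlap: 3 complementary base pairs; significant dimer risk (threshold 3).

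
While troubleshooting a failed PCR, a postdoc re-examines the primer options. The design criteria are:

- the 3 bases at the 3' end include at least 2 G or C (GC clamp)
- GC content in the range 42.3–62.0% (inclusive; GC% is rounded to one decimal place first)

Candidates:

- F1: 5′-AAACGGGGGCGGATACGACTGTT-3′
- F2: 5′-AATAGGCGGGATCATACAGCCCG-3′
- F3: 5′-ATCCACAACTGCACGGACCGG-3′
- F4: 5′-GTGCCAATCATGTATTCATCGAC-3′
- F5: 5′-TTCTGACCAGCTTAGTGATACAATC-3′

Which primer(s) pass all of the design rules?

F2, F3 and F4.

F1 (23 nt, A=6 T=4 G=9 C=4): 3' end GTT has 1 G/C, need ≥2 ✗; GC 13/23 = 56.5% ✓ — fails.
F2 (23 nt, A=7 T=3 G=7 C=6): 3' end CCG has 3 G/C ✓; GC 13/23 = 56.5% ✓ — passes.
F3 (21 nt, A=6 T=2 G=5 C=8): 3' end CGG has 3 G/C ✓; GC 13/21 = 61.9% ✓ — passes.
F4 (23 nt, A=6 T=7 G=4 C=6): 3' end GAC has 2 G/C ✓; GC 10/23 = 43.5% ✓ — passes.
F5 (25 nt, A=7 T=8 G=4 C=6): 3' end ATC has 1 G/C, need ≥2 ✗; GC 10/25 = 40.0%, outside 42.3–62.0% ✗ — fails.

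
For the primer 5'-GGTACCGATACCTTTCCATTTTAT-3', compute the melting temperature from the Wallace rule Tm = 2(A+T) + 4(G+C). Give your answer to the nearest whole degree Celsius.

66°C

Base counts: A=5, T=10, G=3, C=6 (length 24).
Tm = 2·(5+10) + 4·(3+6) = 2·15 + 4·9 = 30 + 36 = 66°C.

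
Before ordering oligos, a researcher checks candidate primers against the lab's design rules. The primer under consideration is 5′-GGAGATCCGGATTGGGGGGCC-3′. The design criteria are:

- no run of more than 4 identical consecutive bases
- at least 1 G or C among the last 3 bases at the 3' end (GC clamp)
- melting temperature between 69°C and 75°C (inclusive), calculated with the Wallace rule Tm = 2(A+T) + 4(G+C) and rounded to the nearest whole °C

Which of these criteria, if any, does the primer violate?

Base counts: A=3, T=3, G=11, C=4 (length 21).
homopolymer run: longest run = 6, exceeds 4 ✗
GC clamp: 3' end GCC has 3 G/C ✓
Tm: Tm = 2·6 + 4·15 = 72°C ✓

Fails: homopolymer run.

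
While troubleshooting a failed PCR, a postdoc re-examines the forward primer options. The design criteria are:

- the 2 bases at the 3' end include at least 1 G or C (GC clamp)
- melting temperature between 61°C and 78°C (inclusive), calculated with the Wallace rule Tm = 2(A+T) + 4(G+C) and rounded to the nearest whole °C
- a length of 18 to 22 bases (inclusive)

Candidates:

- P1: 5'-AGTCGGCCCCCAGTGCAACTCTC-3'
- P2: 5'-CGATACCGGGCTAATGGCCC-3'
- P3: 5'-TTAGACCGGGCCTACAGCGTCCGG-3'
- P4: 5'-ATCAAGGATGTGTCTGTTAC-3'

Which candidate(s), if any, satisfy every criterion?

P1 (23 nt, A=4 T=4 G=5 C=10): 3' end TC has 1 G/C ✓; Tm = 2·8 + 4·15 = 76°C ✓; length 23, outside 18–22 ✗ — fails.
P2 (20 nt, A=4 T=3 G=6 C=7): 3' end CC has 2 G/C ✓; Tm = 2·7 + 4·13 = 66°C ✓; length 20 ✓ — passes.
P3 (24 nt, A=4 T=4 G=8 C=8): 3' end GG has 2 G/C ✓; Tm = 2·8 + 4·16 = 80°C, outside 61–78°C ✗; length 24, outside 18–22 ✗ — fails.
P4 (20 nt, A=5 T=7 G=5 C=3): 3' end AC has 1 G/C ✓; Tm = 2·12 + 4·8 = 56°C, outside 61–78°C ✗; length 20 ✓ — fails.

P2 only.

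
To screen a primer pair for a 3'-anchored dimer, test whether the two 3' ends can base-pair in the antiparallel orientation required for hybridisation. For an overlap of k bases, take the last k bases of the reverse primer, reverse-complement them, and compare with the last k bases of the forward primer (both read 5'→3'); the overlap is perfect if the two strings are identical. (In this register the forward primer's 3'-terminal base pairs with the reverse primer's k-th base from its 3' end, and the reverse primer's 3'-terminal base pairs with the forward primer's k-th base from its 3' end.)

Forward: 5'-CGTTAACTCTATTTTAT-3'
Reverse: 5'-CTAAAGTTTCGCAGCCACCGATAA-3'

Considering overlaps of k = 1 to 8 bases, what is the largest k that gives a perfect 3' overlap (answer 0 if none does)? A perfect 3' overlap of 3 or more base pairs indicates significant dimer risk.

Longest perfect overlap: 4 complementary base pairs; significant dimer risk (threshold 3).

Last 8 bases (5'→3') — forward …TATTTTAT, reverse …ACCGATAA.
Reverse complement of the reverse primer's last 8 bases: TTATCGGT; its first k bases are the reverse complement of the reverse primer's last k bases, so a perfect k-base overlap needs the forward primer's last k bases to equal them.
Comparing (forward last k vs required): k=1: T vs T ✓; k=2: AT vs TT ✗; k=3: TAT vs TTA ✗; k=4: TTAT vs TTAT ✓; k=5: TTTAT vs TTATC ✗; k=6: TTTTAT vs TTATCG ✗; k=7: ATTTTAT vs TTATCGG ✗; k=8: TATTTTAT vs TTATCGGT ✗.
Perfect overlaps at k = 1, 4; the largest is 4.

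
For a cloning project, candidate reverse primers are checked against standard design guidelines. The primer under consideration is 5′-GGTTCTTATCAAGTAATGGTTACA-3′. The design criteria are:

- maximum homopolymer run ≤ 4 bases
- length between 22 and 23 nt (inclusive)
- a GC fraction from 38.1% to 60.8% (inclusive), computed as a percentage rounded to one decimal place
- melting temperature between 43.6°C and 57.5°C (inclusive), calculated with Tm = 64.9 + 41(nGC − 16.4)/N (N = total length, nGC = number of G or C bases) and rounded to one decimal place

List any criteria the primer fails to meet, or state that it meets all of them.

Base counts: A=7, T=9, G=5, C=3 (length 24).
homopolymer run: longest run = 2 ✓
length: length 24, outside 22–23 ✗
GC content: GC 8/24 = 33.3%, outside 38.1–60.8% ✗
Tm: Tm = 64.9 + 41·(8 − 16.4)/24 = 50.6°C ✓

Fails: length, GC content.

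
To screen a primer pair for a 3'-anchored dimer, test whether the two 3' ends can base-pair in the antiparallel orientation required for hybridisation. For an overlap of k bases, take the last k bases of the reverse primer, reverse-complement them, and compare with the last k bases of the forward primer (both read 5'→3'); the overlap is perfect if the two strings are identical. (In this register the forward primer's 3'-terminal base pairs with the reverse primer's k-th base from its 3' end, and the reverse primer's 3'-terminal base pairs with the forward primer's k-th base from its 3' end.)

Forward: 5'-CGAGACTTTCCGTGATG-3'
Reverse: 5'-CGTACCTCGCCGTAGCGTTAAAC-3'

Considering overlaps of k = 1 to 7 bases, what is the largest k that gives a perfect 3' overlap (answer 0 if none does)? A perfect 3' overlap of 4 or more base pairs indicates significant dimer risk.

Last 7 bases (5'→3') — forward …CGTGATG, reverse …GTTAAAC.
Reverse complement of the reverse primer's last 7 bases: GTTTAAC; its first k bases are the reverse complement of the reverse primer's last k bases, so a perfect k-base overlap needs the forward primer's last k bases to equal them.
Comparing (forward last k vs required): k=1: G vs G ✓; k=2: TG vs GT ✗; k=3: ATG vs GTT ✗; k=4: GATG vs GTTT ✗; k=5: TGATG vs GTTTA ✗; k=6: GTGATG vs GTTTAA ✗; k=7: CGTGATG vs GTTTAAC ✗.
Only k = 1 is perfect, so the longest perfect 3' overlap is 1.

Longest perfect overlap: 1 complementary base pair; below the dimer-risk threshold (threshold 4).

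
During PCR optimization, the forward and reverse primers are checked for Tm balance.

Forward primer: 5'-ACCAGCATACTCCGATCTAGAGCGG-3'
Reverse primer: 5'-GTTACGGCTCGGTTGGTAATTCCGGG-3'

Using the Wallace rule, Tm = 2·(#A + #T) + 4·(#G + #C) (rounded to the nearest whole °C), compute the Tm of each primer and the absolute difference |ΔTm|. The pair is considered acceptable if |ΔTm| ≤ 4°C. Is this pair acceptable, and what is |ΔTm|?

Forward: A=7 T=4 G=6 C=8 → Tm = 2·11 + 4·14 = 78°C.
Reverse: A=3 T=8 G=10 C=5 → Tm = 2·11 + 4·15 = 82°C.
|ΔTm| = |78 − 82| = 4°C, ≤ 4°C.

|ΔTm| = 4°C; the pair is acceptable.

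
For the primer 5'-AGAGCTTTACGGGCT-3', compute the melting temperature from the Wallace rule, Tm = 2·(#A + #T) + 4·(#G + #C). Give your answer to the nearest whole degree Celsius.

46°C

Base counts: A=3, T=4, G=5, C=3 (length 15).
Tm = 2·(3+4) + 4·(5+3) = 2·7 + 4·8 = 14 + 32 = 46°C.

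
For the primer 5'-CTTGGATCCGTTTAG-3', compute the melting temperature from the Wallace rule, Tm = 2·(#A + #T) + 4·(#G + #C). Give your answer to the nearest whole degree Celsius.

Base counts: A=2, T=6, G=4, C=3 (length 15).
Tm = 2·(2+6) + 4·(4+3) = 2·8 + 4·7 = 16 + 28 = 44°C.

44°C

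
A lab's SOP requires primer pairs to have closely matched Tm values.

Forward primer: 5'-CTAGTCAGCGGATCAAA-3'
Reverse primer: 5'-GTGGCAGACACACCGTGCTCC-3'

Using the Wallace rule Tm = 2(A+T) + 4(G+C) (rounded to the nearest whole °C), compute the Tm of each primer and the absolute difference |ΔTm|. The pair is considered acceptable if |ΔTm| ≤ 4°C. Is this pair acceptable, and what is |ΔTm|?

Forward: A=6 T=3 G=4 C=4 → Tm = 2·9 + 4·8 = 50°C.
Reverse: A=4 T=3 G=6 C=8 → Tm = 2·7 + 4·14 = 70°C.
|ΔTm| = |50 − 70| = 20°C, > 4°C.

|ΔTm| = 20°C; the pair is not acceptable.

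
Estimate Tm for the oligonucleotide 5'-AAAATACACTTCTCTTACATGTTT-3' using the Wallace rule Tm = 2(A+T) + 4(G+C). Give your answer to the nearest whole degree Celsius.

Base counts: A=8, T=10, G=1, C=5 (length 24).
Tm = 2·(8+10) + 4·(1+5) = 2·18 + 4·6 = 36 + 24 = 60°C.

60°C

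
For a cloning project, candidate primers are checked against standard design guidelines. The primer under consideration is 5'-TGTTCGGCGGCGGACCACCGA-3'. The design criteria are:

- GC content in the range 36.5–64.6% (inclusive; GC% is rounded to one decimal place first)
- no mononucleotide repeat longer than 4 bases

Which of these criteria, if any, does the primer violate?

Base counts: A=3, T=3, G=8, C=7 (length 21).
GC content: GC 15/21 = 71.4%, outside 36.5–64.6% ✗
homopolymer run: longest run = 2 ✓

Fails: GC content.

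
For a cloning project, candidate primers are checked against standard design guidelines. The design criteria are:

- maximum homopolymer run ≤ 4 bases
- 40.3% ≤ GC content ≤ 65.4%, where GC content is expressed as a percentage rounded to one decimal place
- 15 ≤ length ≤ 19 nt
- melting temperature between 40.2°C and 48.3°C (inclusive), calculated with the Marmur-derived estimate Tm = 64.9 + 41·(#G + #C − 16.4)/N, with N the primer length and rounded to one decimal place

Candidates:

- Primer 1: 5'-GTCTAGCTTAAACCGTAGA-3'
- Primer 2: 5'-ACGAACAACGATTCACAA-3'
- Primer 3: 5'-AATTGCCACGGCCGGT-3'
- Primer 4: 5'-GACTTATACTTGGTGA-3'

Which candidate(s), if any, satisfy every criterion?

Primer 1 only.

Primer 1 (19 nt, A=6 T=5 G=4 C=4): longest run = 3 ✓; GC 8/19 = 42.1% ✓; length 19 ✓; Tm = 64.9 + 41·(8 − 16.4)/19 = 46.8°C ✓ — passes.
Primer 2 (18 nt, A=9 T=2 G=2 C=5): longest run = 2 ✓; GC 7/18 = 38.9%, outside 40.3–65.4% ✗; length 18 ✓; Tm = 64.9 + 41·(7 − 16.4)/18 = 43.5°C ✓ — fails.
Primer 3 (16 nt, A=3 T=3 G=5 C=5): longest run = 2 ✓; GC 10/16 = 62.5% ✓; length 16 ✓; Tm = 64.9 + 41·(10 − 16.4)/16 = 48.5°C, outside 40.2–48.3°C ✗ — fails.
Primer 4 (16 nt, A=4 T=6 G=4 C=2): longest run = 2 ✓; GC 6/16 = 37.5%, outside 40.3–65.4% ✗; length 16 ✓; Tm = 64.9 + 41·(6 − 16.4)/16 = 38.3°C, outside 40.2–48.3°C ✗ — fails.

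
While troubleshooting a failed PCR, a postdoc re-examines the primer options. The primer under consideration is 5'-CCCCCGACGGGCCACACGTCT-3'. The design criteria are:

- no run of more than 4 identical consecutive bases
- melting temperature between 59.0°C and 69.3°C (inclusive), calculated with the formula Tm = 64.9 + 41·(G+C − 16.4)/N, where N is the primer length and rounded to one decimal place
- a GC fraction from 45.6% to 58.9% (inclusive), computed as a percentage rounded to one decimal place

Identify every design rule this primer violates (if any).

Base counts: A=3, T=2, G=5, C=11 (length 21).
homopolymer run: longest run = 5, exceeds 4 ✗
Tm: Tm = 64.9 + 41·(16 − 16.4)/21 = 64.1°C ✓
GC content: GC 16/21 = 76.2%, outside 45.6–58.9% ✗

Fails: homopolymer run, GC content.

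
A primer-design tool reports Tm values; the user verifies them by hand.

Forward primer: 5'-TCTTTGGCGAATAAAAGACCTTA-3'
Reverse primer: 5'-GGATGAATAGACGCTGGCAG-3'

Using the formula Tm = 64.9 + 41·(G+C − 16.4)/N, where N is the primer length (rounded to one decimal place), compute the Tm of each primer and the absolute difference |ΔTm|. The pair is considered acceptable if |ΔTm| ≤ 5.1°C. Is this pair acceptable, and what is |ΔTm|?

Forward: G+C = 8, N = 23 → Tm = 64.9 + 41·(8 − 16.4)/23 = 49.9°C.
Reverse: G+C = 11, N = 20 → Tm = 64.9 + 41·(11 − 16.4)/20 = 53.8°C.
|ΔTm| = |49.9 − 53.8| = 3.9°C, ≤ 5.1°C.

|ΔTm| = 3.9°C; the pair is acceptable.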